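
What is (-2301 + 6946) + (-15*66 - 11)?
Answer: 3644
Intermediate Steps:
(-2301 + 6946) + (-15*66 - 11) = 4645 + (-990 - 11) = 4645 - 1001 = 3644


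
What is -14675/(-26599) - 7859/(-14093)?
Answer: 415856316/374859707 ≈ 1.1094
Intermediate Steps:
-14675/(-26599) - 7859/(-14093) = -14675*(-1/26599) - 7859*(-1/14093) = 14675/26599 + 7859/14093 = 415856316/374859707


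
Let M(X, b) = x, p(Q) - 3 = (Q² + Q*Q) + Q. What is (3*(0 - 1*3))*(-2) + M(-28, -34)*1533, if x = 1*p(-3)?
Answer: 27612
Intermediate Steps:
p(Q) = 3 + Q + 2*Q² (p(Q) = 3 + ((Q² + Q*Q) + Q) = 3 + ((Q² + Q²) + Q) = 3 + (2*Q² + Q) = 3 + (Q + 2*Q²) = 3 + Q + 2*Q²)
x = 18 (x = 1*(3 - 3 + 2*(-3)²) = 1*(3 - 3 + 2*9) = 1*(3 - 3 + 18) = 1*18 = 18)
M(X, b) = 18
(3*(0 - 1*3))*(-2) + M(-28, -34)*1533 = (3*(0 - 1*3))*(-2) + 18*1533 = (3*(0 - 3))*(-2) + 27594 = (3*(-3))*(-2) + 27594 = -9*(-2) + 27594 = 18 + 27594 = 27612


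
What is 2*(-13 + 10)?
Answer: -6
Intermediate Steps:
2*(-13 + 10) = 2*(-3) = -6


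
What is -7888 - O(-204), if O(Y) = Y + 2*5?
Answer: -7694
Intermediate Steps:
O(Y) = 10 + Y (O(Y) = Y + 10 = 10 + Y)
-7888 - O(-204) = -7888 - (10 - 204) = -7888 - 1*(-194) = -7888 + 194 = -7694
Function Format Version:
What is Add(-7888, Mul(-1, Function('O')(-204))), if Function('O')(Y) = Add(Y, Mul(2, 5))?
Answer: -7694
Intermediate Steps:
Function('O')(Y) = Add(10, Y) (Function('O')(Y) = Add(Y, 10) = Add(10, Y))
Add(-7888, Mul(-1, Function('O')(-204))) = Add(-7888, Mul(-1, Add(10, -204))) = Add(-7888, Mul(-1, -194)) = Add(-7888, 194) = -7694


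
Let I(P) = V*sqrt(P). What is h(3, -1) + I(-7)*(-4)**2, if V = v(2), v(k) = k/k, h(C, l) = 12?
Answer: 12 + 16*I*sqrt(7) ≈ 12.0 + 42.332*I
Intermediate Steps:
v(k) = 1
V = 1
I(P) = sqrt(P) (I(P) = 1*sqrt(P) = sqrt(P))
h(3, -1) + I(-7)*(-4)**2 = 12 + sqrt(-7)*(-4)**2 = 12 + (I*sqrt(7))*16 = 12 + 16*I*sqrt(7)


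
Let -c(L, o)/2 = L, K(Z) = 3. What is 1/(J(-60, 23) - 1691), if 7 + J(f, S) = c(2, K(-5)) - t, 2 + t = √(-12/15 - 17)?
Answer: -8500/14450089 + I*√445/14450089 ≈ -0.00058823 + 1.4599e-6*I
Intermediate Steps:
c(L, o) = -2*L
t = -2 + I*√445/5 (t = -2 + √(-12/15 - 17) = -2 + √(-12*1/15 - 17) = -2 + √(-⅘ - 17) = -2 + √(-89/5) = -2 + I*√445/5 ≈ -2.0 + 4.219*I)
J(f, S) = -9 - I*√445/5 (J(f, S) = -7 + (-2*2 - (-2 + I*√445/5)) = -7 + (-4 + (2 - I*√445/5)) = -7 + (-2 - I*√445/5) = -9 - I*√445/5)
1/(J(-60, 23) - 1691) = 1/((-9 - I*√445/5) - 1691) = 1/(-1700 - I*√445/5)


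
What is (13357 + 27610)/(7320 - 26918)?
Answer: -40967/19598 ≈ -2.0904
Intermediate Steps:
(13357 + 27610)/(7320 - 26918) = 40967/(-19598) = 40967*(-1/19598) = -40967/19598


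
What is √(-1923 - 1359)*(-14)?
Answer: -14*I*√3282 ≈ -802.04*I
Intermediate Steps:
√(-1923 - 1359)*(-14) = √(-3282)*(-14) = (I*√3282)*(-14) = -14*I*√3282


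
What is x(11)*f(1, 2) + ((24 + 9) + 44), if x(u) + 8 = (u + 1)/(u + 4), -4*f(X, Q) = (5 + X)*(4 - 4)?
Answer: 77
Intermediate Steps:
f(X, Q) = 0 (f(X, Q) = -(5 + X)*(4 - 4)/4 = -(5 + X)*0/4 = -¼*0 = 0)
x(u) = -8 + (1 + u)/(4 + u) (x(u) = -8 + (u + 1)/(u + 4) = -8 + (1 + u)/(4 + u))
x(11)*f(1, 2) + ((24 + 9) + 44) = ((-31 - 7*11)/(4 + 11))*0 + ((24 + 9) + 44) = ((-31 - 77)/15)*0 + (33 + 44) = ((1/15)*(-108))*0 + 77 = -36/5*0 + 77 = 0 + 77 = 77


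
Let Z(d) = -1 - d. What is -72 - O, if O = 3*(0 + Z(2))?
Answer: -63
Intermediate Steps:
O = -9 (O = 3*(0 + (-1 - 1*2)) = 3*(0 + (-1 - 2)) = 3*(0 - 3) = 3*(-3) = -9)
-72 - O = -72 - 1*(-9) = -72 + 9 = -63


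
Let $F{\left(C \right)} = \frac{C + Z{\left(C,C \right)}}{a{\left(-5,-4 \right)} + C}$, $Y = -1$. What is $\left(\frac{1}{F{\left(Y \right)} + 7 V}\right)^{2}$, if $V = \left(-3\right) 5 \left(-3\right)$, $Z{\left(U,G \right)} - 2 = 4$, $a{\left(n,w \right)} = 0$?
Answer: $\frac{1}{96100} \approx 1.0406 \cdot 10^{-5}$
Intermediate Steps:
$Z{\left(U,G \right)} = 6$ ($Z{\left(U,G \right)} = 2 + 4 = 6$)
$F{\left(C \right)} = \frac{6 + C}{C}$ ($F{\left(C \right)} = \frac{C + 6}{0 + C} = \frac{6 + C}{C}$)
$V = 45$ ($V = \left(-15\right) \left(-3\right) = 45$)
$\left(\frac{1}{F{\left(Y \right)} + 7 V}\right)^{2} = \left(\frac{1}{\frac{6 - 1}{-1} + 7 \cdot 45}\right)^{2} = \left(\frac{1}{\left(-1\right) 5 + 315}\right)^{2} = \left(\frac{1}{-5 + 315}\right)^{2} = \left(\frac{1}{310}\right)^{2} = \frac{1}{96100}$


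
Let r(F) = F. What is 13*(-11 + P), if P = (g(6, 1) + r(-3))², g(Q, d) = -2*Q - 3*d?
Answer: 4069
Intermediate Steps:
g(Q, d) = -3*d - 2*Q
P = 324 (P = ((-3*1 - 2*6) - 3)² = ((-3 - 12) - 3)² = (-15 - 3)² = (-18)² = 324)
13*(-11 + P) = 13*(-11 + 324) = 13*313 = 4069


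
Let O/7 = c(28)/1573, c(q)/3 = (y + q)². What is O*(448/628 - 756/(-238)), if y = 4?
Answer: 223254528/4198337 ≈ 53.177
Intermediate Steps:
c(q) = 3*(4 + q)²
O = 21504/1573 (O = 7*((3*(4 + 28)²)/1573) = 7*((3*32²)*(1/1573)) = 7*((3*1024)*(1/1573)) = 7*(3072*(1/1573)) = 7*(3072/1573) = 21504/1573 ≈ 13.671)
O*(448/628 - 756/(-238)) = 21504*(448/628 - 756/(-238))/1573 = 21504*(448*(1/628) - 756*(-1/238))/1573 = 21504*(112/157 + 54/17)/1573 = (21504/1573)*(10382/2669) = 223254528/4198337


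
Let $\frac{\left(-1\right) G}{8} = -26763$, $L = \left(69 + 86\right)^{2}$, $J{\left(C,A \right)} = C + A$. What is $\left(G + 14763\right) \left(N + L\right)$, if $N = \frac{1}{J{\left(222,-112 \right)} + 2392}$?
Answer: $\frac{4585773825239}{834} \approx 5.4985 \cdot 10^{9}$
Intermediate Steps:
$J{\left(C,A \right)} = A + C$
$L = 24025$ ($L = 155^{2} = 24025$)
$G = 214104$ ($G = \left(-8\right) \left(-26763\right) = 214104$)
$N = \frac{1}{2502}$ ($N = \frac{1}{\left(-112 + 222\right) + 2392} = \frac{1}{110 + 2392} = \frac{1}{2502} \approx 0.00039968$)
$\left(G + 14763\right) \left(N + L\right) = \left(214104 + 14763\right) \left(\frac{1}{2502} + 24025\right) = 228867 \cdot \frac{60110551}{2502} = \frac{4585773825239}{834}$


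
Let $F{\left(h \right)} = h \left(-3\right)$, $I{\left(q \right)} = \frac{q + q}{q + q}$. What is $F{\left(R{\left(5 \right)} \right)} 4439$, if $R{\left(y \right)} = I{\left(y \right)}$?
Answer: $-13317$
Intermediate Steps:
$I{\left(q \right)} = 1$ ($I{\left(q \right)} = \frac{2 q}{2 q} = 2 q \frac{1}{2 q} = 1$)
$R{\left(y \right)} = 1$
$F{\left(h \right)} = - 3 h$
$F{\left(R{\left(5 \right)} \right)} 4439 = \left(-3\right) 1 \cdot 4439 = \left(-3\right) 4439 = -13317$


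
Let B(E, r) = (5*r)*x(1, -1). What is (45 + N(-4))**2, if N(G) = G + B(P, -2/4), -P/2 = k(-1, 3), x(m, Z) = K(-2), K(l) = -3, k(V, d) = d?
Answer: 9409/4 ≈ 2352.3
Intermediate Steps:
x(m, Z) = -3
P = -6 (P = -2*3 = -6)
B(E, r) = -15*r (B(E, r) = (5*r)*(-3) = -15*r)
N(G) = 15/2 + G (N(G) = G - (-30)/4 = G - 15*(-1/2) = G + 15/2 = 15/2 + G)
(45 + N(-4))**2 = (45 + (15/2 - 4))**2 = (45 + 7/2)**2 = (97/2)**2 = 9409/4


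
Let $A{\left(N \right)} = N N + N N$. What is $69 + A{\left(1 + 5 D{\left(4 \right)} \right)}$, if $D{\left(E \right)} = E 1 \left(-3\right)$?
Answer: $7031$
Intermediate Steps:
$D{\left(E \right)} = - 3 E$ ($D{\left(E \right)} = E \left(-3\right) = - 3 E$)
$A{\left(N \right)} = 2 N^{2}$ ($A{\left(N \right)} = N^{2} + N^{2} = 2 N^{2}$)
$69 + A{\left(1 + 5 D{\left(4 \right)} \right)} = 69 + 2 \left(1 + 5 \left(\left(-3\right) 4\right)\right)^{2} = 69 + 2 \left(1 + 5 \left(-12\right)\right)^{2} = 69 + 2 \left(1 - 60\right)^{2} = 69 + 2 \left(-59\right)^{2} = 69 + 2 \cdot 3481 = 69 + 6962 = 7031$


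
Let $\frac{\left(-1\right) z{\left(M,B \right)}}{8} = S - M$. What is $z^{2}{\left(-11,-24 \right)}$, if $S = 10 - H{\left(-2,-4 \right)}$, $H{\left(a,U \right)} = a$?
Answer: $33856$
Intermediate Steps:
$S = 12$ ($S = 10 - -2 = 10 + 2 = 12$)
$z{\left(M,B \right)} = -96 + 8 M$ ($z{\left(M,B \right)} = - 8 \left(12 - M\right) = -96 + 8 M$)
$z^{2}{\left(-11,-24 \right)} = \left(-96 + 8 \left(-11\right)\right)^{2} = \left(-96 - 88\right)^{2} = \left(-184\right)^{2} = 33856$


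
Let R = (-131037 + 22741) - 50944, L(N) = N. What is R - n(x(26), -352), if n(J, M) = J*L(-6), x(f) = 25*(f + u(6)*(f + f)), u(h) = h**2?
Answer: 125460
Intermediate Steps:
R = -159240 (R = -108296 - 50944 = -159240)
x(f) = 1825*f (x(f) = 25*(f + 6**2*(f + f)) = 25*(f + 36*(2*f)) = 25*(f + 72*f) = 25*(73*f) = 1825*f)
n(J, M) = -6*J (n(J, M) = J*(-6) = -6*J)
R - n(x(26), -352) = -159240 - (-6)*1825*26 = -159240 - (-6)*47450 = -159240 - 1*(-284700) = -159240 + 284700 = 125460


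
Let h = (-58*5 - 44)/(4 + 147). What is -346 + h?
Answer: -52580/151 ≈ -348.21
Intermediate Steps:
h = -334/151 (h = (-290 - 44)/151 = -334*1/151 = -334/151 ≈ -2.2119)
-346 + h = -346 - 334/151 = -52580/151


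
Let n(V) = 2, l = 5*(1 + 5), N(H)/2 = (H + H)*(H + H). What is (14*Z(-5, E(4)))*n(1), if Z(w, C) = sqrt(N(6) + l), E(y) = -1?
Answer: 28*sqrt(318) ≈ 499.31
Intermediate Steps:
N(H) = 8*H**2 (N(H) = 2*((H + H)*(H + H)) = 2*((2*H)*(2*H)) = 2*(4*H**2) = 8*H**2)
l = 30 (l = 5*6 = 30)
Z(w, C) = sqrt(318) (Z(w, C) = sqrt(8*6**2 + 30) = sqrt(8*36 + 30) = sqrt(288 + 30) = sqrt(318))
(14*Z(-5, E(4)))*n(1) = (14*sqrt(318))*2 = 28*sqrt(318)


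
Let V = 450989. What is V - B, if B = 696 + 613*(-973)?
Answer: 1046742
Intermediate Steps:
B = -595753 (B = 696 - 596449 = -595753)
V - B = 450989 - 1*(-595753) = 450989 + 595753 = 1046742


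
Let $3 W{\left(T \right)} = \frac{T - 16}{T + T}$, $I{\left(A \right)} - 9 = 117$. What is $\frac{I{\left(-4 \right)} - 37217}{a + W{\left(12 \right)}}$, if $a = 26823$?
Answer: $- \frac{667638}{482813} \approx -1.3828$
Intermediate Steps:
$I{\left(A \right)} = 126$ ($I{\left(A \right)} = 9 + 117 = 126$)
$W{\left(T \right)} = \frac{-16 + T}{6 T}$ ($W{\left(T \right)} = \frac{\left(T - 16\right) \frac{1}{T + T}}{3} = \frac{\left(-16 + T\right) \frac{1}{2 T}}{3} = \frac{\frac{1}{2} \frac{1}{T} \left(-16 + T\right)}{3} = \frac{-16 + T}{6 T}$)
$\frac{I{\left(-4 \right)} - 37217}{a + W{\left(12 \right)}} = \frac{126 - 37217}{26823 + \frac{-16 + 12}{6 \cdot 12}} = - \frac{37091}{26823 + \frac{1}{6} \cdot \frac{1}{12} \left(-4\right)} = - \frac{37091}{26823 - \frac{1}{18}} = - \frac{37091}{\frac{482813}{18}} = \left(-37091\right) \frac{18}{482813} = - \frac{667638}{482813}$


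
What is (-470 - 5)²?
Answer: 225625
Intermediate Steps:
(-470 - 5)² = (-475)² = 225625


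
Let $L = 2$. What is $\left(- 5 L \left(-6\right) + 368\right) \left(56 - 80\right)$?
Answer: $-10272$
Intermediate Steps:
$\left(- 5 L \left(-6\right) + 368\right) \left(56 - 80\right) = \left(\left(-5\right) 2 \left(-6\right) + 368\right) \left(56 - 80\right) = \left(\left(-10\right) \left(-6\right) + 368\right) \left(56 - 80\right) = \left(60 + 368\right) \left(-24\right) = 428 \left(-24\right) = -10272$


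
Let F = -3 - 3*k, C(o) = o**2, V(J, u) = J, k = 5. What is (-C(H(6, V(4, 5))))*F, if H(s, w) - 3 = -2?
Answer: 18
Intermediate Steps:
H(s, w) = 1 (H(s, w) = 3 - 2 = 1)
F = -18 (F = -3 - 3*5 = -3 - 15 = -18)
(-C(H(6, V(4, 5))))*F = -1*1**2*(-18) = -1*1*(-18) = -1*(-18) = 18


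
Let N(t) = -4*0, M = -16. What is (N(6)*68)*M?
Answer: 0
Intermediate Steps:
N(t) = 0
(N(6)*68)*M = (0*68)*(-16) = 0*(-16) = 0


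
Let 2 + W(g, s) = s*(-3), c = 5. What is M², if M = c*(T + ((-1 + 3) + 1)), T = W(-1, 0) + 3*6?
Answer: 9025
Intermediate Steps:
W(g, s) = -2 - 3*s (W(g, s) = -2 + s*(-3) = -2 - 3*s)
T = 16 (T = (-2 - 3*0) + 3*6 = (-2 + 0) + 18 = -2 + 18 = 16)
M = 95 (M = 5*(16 + ((-1 + 3) + 1)) = 5*(16 + (2 + 1)) = 5*(16 + 3) = 5*19 = 95)
M² = 95² = 9025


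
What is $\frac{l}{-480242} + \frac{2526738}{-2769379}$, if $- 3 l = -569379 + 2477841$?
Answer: $\frac{274152908885}{664986054859} \approx 0.41227$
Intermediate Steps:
$l = -636154$ ($l = - \frac{-569379 + 2477841}{3} = \left(- \frac{1}{3}\right) 1908462 = -636154$)
$\frac{l}{-480242} + \frac{2526738}{-2769379} = - \frac{636154}{-480242} + \frac{2526738}{-2769379} = \left(-636154\right) \left(- \frac{1}{480242}\right) + 2526738 \left(- \frac{1}{2769379}\right) = \frac{318077}{240121} - \frac{2526738}{2769379} = \frac{274152908885}{664986054859}$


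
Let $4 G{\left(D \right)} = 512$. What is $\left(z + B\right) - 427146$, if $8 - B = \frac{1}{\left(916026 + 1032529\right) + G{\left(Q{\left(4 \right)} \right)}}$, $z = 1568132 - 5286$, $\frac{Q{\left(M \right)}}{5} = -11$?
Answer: $\frac{2213134872563}{1948683} \approx 1.1357 \cdot 10^{6}$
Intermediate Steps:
$Q{\left(M \right)} = -55$ ($Q{\left(M \right)} = 5 \left(-11\right) = -55$)
$G{\left(D \right)} = 128$ ($G{\left(D \right)} = \frac{1}{4} \cdot 512 = 128$)
$z = 1562846$
$B = \frac{15589463}{1948683}$ ($B = 8 - \frac{1}{\left(916026 + 1032529\right) + 128} = 8 - \frac{1}{1948555 + 128} = 8 - \frac{1}{1948683} = \frac{15589463}{1948683} \approx 8.0$)
$\left(z + B\right) - 427146 = \left(1562846 + \frac{15589463}{1948683}\right) - 427146 = \frac{3045507021281}{1948683} - 427146 = \frac{2213134872563}{1948683}$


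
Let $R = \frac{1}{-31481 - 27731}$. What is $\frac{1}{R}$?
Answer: $-59212$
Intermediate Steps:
$R = - \frac{1}{59212}$ ($R = \frac{1}{-59212} = - \frac{1}{59212} \approx -1.6888 \cdot 10^{-5}$)
$\frac{1}{R} = \frac{1}{- \frac{1}{59212}} = -59212$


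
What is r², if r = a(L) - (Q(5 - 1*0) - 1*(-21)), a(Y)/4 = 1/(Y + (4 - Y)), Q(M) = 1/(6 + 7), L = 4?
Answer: 68121/169 ≈ 403.08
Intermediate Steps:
Q(M) = 1/13
a(Y) = 1 (a(Y) = 4/(Y + (4 - Y)) = 4/4 = 4*(¼) = 1)
r = -261/13 (r = 1 - (1/13 - 1*(-21)) = 1 - (1/13 + 21) = 1 - 1*274/13 = 1 - 274/13 = -261/13 ≈ -20.077)
r² = (-261/13)² = 68121/169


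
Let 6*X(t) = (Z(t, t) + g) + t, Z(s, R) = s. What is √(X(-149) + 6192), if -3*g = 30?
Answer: √55266/3 ≈ 78.362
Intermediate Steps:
g = -10 (g = -⅓*30 = -10)
X(t) = -5/3 + t/3 (X(t) = ((t - 10) + t)/6 = ((-10 + t) + t)/6 = (-10 + 2*t)/6 = -5/3 + t/3)
√(X(-149) + 6192) = √((-5/3 + (⅓)*(-149)) + 6192) = √((-5/3 - 149/3) + 6192) = √(-154/3 + 6192) = √(18422/3) = √55266/3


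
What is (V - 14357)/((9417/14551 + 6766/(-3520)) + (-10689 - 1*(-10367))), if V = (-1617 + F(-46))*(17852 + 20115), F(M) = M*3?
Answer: 1706799384473920/8278994833 ≈ 2.0616e+5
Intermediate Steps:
F(M) = 3*M
V = -66632085 (V = (-1617 + 3*(-46))*(17852 + 20115) = (-1617 - 138)*37967 = -1755*37967 = -66632085)
(V - 14357)/((9417/14551 + 6766/(-3520)) + (-10689 - 1*(-10367))) = (-66632085 - 14357)/((9417/14551 + 6766/(-3520)) + (-10689 - 1*(-10367))) = -66646442/((9417*(1/14551) + 6766*(-1/3520)) + (-10689 + 10367)) = -66646442/((9417/14551 - 3383/1760) - 322) = -66646442/(-32652113/25609760 - 322) = -66646442/(-8278994833/25609760) = -66646442*(-25609760/8278994833) = 1706799384473920/8278994833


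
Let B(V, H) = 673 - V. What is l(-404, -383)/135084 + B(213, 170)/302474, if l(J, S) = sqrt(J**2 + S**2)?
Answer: 230/151237 + sqrt(309905)/135084 ≈ 0.0056419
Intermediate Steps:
l(-404, -383)/135084 + B(213, 170)/302474 = sqrt((-404)**2 + (-383)**2)/135084 + (673 - 1*213)/302474 = sqrt(163216 + 146689)*(1/135084) + (673 - 213)*(1/302474) = sqrt(309905)*(1/135084) + 460*(1/302474) = sqrt(309905)/135084 + 230/151237 = 230/151237 + sqrt(309905)/135084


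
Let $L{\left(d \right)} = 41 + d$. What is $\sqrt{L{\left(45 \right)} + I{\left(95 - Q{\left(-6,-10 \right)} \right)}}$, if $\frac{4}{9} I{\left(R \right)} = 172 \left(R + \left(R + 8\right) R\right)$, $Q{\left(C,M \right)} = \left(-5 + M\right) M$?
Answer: $2 \sqrt{244799} \approx 989.54$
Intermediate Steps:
$Q{\left(C,M \right)} = M \left(-5 + M\right)$
$I{\left(R \right)} = 387 R + 387 R \left(8 + R\right)$ ($I{\left(R \right)} = \frac{9 \cdot 172 \left(R + \left(R + 8\right) R\right)}{4} = \frac{9 \cdot 172 \left(R + \left(8 + R\right) R\right)}{4} = \frac{9 \cdot 172 \left(R + R \left(8 + R\right)\right)}{4} = \frac{9 \left(172 R + 172 R \left(8 + R\right)\right)}{4} = 387 R + 387 R \left(8 + R\right)$)
$\sqrt{L{\left(45 \right)} + I{\left(95 - Q{\left(-6,-10 \right)} \right)}} = \sqrt{\left(41 + 45\right) + 387 \left(95 - - 10 \left(-5 - 10\right)\right) \left(9 + \left(95 - - 10 \left(-5 - 10\right)\right)\right)} = \sqrt{86 + 387 \left(95 - \left(-10\right) \left(-15\right)\right) \left(9 + \left(95 - \left(-10\right) \left(-15\right)\right)\right)} = \sqrt{86 + 387 \left(95 - 150\right) \left(9 + \left(95 - 150\right)\right)} = \sqrt{86 + 387 \left(-55\right) \left(9 - 55\right)} = \sqrt{86 + 387 \left(-55\right) \left(-46\right)} = \sqrt{86 + 979110} = \sqrt{979196} = 2 \sqrt{244799}$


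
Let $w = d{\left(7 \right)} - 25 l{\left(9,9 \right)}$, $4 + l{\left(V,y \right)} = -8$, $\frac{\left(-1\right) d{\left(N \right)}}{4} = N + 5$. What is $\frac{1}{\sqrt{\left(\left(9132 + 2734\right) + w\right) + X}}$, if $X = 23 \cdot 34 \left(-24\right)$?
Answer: $- \frac{i \sqrt{266}}{1330} \approx - 0.012263 i$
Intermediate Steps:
$d{\left(N \right)} = -20 - 4 N$ ($d{\left(N \right)} = - 4 \left(N + 5\right) = - 4 \left(5 + N\right) = -20 - 4 N$)
$l{\left(V,y \right)} = -12$ ($l{\left(V,y \right)} = -4 - 8 = -12$)
$X = -18768$ ($X = 782 \left(-24\right) = -18768$)
$w = 252$ ($w = \left(-20 - 28\right) - -300 = \left(-20 - 28\right) + 300 = -48 + 300 = 252$)
$\frac{1}{\sqrt{\left(\left(9132 + 2734\right) + w\right) + X}} = \frac{1}{\sqrt{\left(\left(9132 + 2734\right) + 252\right) - 18768}} = \frac{1}{\sqrt{\left(11866 + 252\right) - 18768}} = \frac{1}{\sqrt{12118 - 18768}} = \frac{1}{\sqrt{-6650}} = \frac{1}{5 i \sqrt{266}} = - \frac{i \sqrt{266}}{1330}$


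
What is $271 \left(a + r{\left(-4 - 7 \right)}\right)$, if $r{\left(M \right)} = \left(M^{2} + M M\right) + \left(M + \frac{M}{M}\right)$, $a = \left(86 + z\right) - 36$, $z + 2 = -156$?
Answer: $33604$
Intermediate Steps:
$z = -158$ ($z = -2 - 156 = -158$)
$a = -108$ ($a = \left(86 - 158\right) - 36 = -72 - 36 = -108$)
$r{\left(M \right)} = 1 + M + 2 M^{2}$ ($r{\left(M \right)} = \left(M^{2} + M^{2}\right) + \left(M + 1\right) = 2 M^{2} + \left(1 + M\right) = 1 + M + 2 M^{2}$)
$271 \left(a + r{\left(-4 - 7 \right)}\right) = 271 \left(-108 + \left(1 - 11 + 2 \left(-4 - 7\right)^{2}\right)\right) = 271 \left(-108 + \left(1 - 11 + 2 \left(-11\right)^{2}\right)\right) = 271 \left(-108 + \left(1 - 11 + 2 \cdot 121\right)\right) = 271 \left(-108 + \left(1 - 11 + 242\right)\right) = 271 \left(-108 + 232\right) = 271 \cdot 124 = 33604$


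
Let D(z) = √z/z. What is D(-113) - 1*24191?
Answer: -24191 - I*√113/113 ≈ -24191.0 - 0.094072*I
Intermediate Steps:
D(z) = z^(-½)
D(-113) - 1*24191 = (-113)^(-½) - 1*24191 = -I*√113/113 - 24191 = -24191 - I*√113/113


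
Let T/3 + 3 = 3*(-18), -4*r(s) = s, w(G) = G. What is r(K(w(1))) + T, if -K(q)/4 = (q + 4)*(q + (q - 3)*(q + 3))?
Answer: -206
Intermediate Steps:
K(q) = -4*(4 + q)*(q + (-3 + q)*(3 + q)) (K(q) = -4*(q + 4)*(q + (q - 3)*(q + 3)) = -4*(4 + q)*(q + (-3 + q)*(3 + q)))
r(s) = -s/4
T = -171 (T = -9 + 3*(3*(-18)) = -9 + 3*(-54) = -9 - 162 = -171)
r(K(w(1))) + T = -(144 - 20*1² - 4*1³ + 20*1)/4 - 171 = -(144 - 20*1 - 4*1 + 20)/4 - 171 = -(144 - 20 - 4 + 20)/4 - 171 = -¼*140 - 171 = -35 - 171 = -206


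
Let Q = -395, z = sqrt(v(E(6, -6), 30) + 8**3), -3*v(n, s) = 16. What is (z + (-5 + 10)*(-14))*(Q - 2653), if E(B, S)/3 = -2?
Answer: 213360 - 4064*sqrt(285) ≈ 1.4475e+5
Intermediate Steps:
E(B, S) = -6 (E(B, S) = 3*(-2) = -6)
v(n, s) = -16/3 (v(n, s) = -1/3*16 = -16/3)
z = 4*sqrt(285)/3 (z = sqrt(-16/3 + 8**3) = sqrt(-16/3 + 512) = sqrt(1520/3) = 4*sqrt(285)/3 ≈ 22.509)
(z + (-5 + 10)*(-14))*(Q - 2653) = (4*sqrt(285)/3 + (-5 + 10)*(-14))*(-395 - 2653) = (4*sqrt(285)/3 + 5*(-14))*(-3048) = (4*sqrt(285)/3 - 70)*(-3048) = (-70 + 4*sqrt(285)/3)*(-3048) = 213360 - 4064*sqrt(285)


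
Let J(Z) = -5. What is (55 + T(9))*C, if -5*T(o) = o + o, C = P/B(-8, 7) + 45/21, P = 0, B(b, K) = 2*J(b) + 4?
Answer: 771/7 ≈ 110.14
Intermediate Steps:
B(b, K) = -6 (B(b, K) = 2*(-5) + 4 = -10 + 4 = -6)
C = 15/7 (C = 0/(-6) + 45/21 = 0*(-⅙) + 45*(1/21) = 0 + 15/7 = 15/7 ≈ 2.1429)
T(o) = -2*o/5 (T(o) = -(o + o)/5 = -2*o/5)
(55 + T(9))*C = (55 - ⅖*9)*(15/7) = (55 - 18/5)*(15/7) = (257/5)*(15/7) = 771/7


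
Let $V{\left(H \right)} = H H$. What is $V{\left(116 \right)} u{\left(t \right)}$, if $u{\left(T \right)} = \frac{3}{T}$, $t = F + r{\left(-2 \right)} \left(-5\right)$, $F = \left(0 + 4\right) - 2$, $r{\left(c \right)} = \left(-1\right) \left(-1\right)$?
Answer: $-13456$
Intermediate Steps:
$r{\left(c \right)} = 1$
$F = 2$ ($F = 4 - 2 = 2$)
$t = -3$ ($t = 2 + 1 \left(-5\right) = 2 - 5 = -3$)
$V{\left(H \right)} = H^{2}$
$V{\left(116 \right)} u{\left(t \right)} = 116^{2} \frac{3}{-3} = 13456 \cdot 3 \left(- \frac{1}{3}\right) = 13456 \left(-1\right) = -13456$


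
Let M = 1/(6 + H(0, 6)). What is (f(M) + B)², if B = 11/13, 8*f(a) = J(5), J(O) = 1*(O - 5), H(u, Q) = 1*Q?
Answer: 121/169 ≈ 0.71598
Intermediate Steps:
H(u, Q) = Q
J(O) = -5 + O (J(O) = 1*(-5 + O) = -5 + O)
M = 1/12 (M = 1/(6 + 6) = 1/12 ≈ 0.083333)
f(a) = 0 (f(a) = (-5 + 5)/8 = (⅛)*0 = 0)
B = 11/13 (B = 11*(1/13) = 11/13 ≈ 0.84615)
(f(M) + B)² = (0 + 11/13)² = (11/13)² = 121/169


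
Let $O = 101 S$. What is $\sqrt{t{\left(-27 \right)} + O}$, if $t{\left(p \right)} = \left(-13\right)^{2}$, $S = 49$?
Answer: $\sqrt{5118} \approx 71.54$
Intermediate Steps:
$t{\left(p \right)} = 169$
$O = 4949$ ($O = 101 \cdot 49 = 4949$)
$\sqrt{t{\left(-27 \right)} + O} = \sqrt{169 + 4949} = \sqrt{5118}$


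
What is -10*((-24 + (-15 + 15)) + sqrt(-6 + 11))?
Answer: 240 - 10*sqrt(5) ≈ 217.64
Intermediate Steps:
-10*((-24 + (-15 + 15)) + sqrt(-6 + 11)) = -10*((-24 + 0) + sqrt(5)) = -10*(-24 + sqrt(5)) = 240 - 10*sqrt(5)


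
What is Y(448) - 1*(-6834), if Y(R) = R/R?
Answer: 6835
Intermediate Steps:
Y(R) = 1
Y(448) - 1*(-6834) = 1 - 1*(-6834) = 1 + 6834 = 6835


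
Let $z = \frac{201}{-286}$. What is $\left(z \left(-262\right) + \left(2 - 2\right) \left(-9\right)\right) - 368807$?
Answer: $- \frac{52713070}{143} \approx -3.6862 \cdot 10^{5}$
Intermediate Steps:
$z = - \frac{201}{286}$ ($z = 201 \left(- \frac{1}{286}\right) = - \frac{201}{286} \approx -0.7028$)
$\left(z \left(-262\right) + \left(2 - 2\right) \left(-9\right)\right) - 368807 = \left(\left(- \frac{201}{286}\right) \left(-262\right) + \left(2 - 2\right) \left(-9\right)\right) - 368807 = \left(\frac{26331}{143} + 0 \left(-9\right)\right) - 368807 = \left(\frac{26331}{143} + 0\right) - 368807 = \frac{26331}{143} - 368807 = - \frac{52713070}{143}$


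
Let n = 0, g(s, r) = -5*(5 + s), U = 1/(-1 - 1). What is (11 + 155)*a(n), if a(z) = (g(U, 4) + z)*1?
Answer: -3735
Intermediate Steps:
U = -½ (U = 1/(-2) = -½ ≈ -0.50000)
g(s, r) = -25 - 5*s
a(z) = -45/2 + z (a(z) = ((-25 - 5*(-½)) + z)*1 = ((-25 + 5/2) + z)*1 = (-45/2 + z)*1 = -45/2 + z)
(11 + 155)*a(n) = (11 + 155)*(-45/2 + 0) = 166*(-45/2) = -3735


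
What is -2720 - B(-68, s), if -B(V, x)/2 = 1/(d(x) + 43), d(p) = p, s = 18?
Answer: -165918/61 ≈ -2720.0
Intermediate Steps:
B(V, x) = -2/(43 + x) (B(V, x) = -2/(x + 43) = -2/(43 + x))
-2720 - B(-68, s) = -2720 - (-2)/(43 + 18) = -2720 - (-2)/61 = -2720 - 1*(-2/61) = -2720 + 2/61 = -165918/61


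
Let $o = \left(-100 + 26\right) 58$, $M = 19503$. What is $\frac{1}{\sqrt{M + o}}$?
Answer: $\frac{\sqrt{15211}}{15211} \approx 0.0081081$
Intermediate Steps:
$o = -4292$ ($o = \left(-74\right) 58 = -4292$)
$\frac{1}{\sqrt{M + o}} = \frac{1}{\sqrt{19503 - 4292}} = \frac{1}{\sqrt{15211}} = \frac{\sqrt{15211}}{15211}$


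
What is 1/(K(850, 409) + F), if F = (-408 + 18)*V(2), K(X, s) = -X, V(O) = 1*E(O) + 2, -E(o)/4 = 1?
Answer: -1/70 ≈ -0.014286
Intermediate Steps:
E(o) = -4 (E(o) = -4*1 = -4)
V(O) = -2 (V(O) = 1*(-4) + 2 = -4 + 2 = -2)
F = 780 (F = (-408 + 18)*(-2) = -390*(-2) = 780)
1/(K(850, 409) + F) = 1/(-1*850 + 780) = 1/(-850 + 780) = 1/(-70) = -1/70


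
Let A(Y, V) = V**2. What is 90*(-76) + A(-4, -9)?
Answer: -6759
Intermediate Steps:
90*(-76) + A(-4, -9) = 90*(-76) + (-9)**2 = -6840 + 81 = -6759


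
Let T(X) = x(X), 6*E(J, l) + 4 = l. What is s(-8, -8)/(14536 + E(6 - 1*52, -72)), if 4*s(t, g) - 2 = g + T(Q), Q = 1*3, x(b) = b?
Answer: -9/174280 ≈ -5.1641e-5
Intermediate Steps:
Q = 3
E(J, l) = -⅔ + l/6
T(X) = X
s(t, g) = 5/4 + g/4 (s(t, g) = ½ + (g + 3)/4 = ½ + (3 + g)/4 = ½ + (¾ + g/4) = 5/4 + g/4)
s(-8, -8)/(14536 + E(6 - 1*52, -72)) = (5/4 + (¼)*(-8))/(14536 + (-⅔ + (⅙)*(-72))) = (5/4 - 2)/(14536 + (-⅔ - 12)) = -¾/(14536 - 38/3) = -¾/(43570/3) = (3/43570)*(-¾) = -9/174280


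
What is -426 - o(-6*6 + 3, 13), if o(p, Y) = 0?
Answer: -426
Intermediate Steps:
-426 - o(-6*6 + 3, 13) = -426 - 1*0 = -426 + 0 = -426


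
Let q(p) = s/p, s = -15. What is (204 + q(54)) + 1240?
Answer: 25987/18 ≈ 1443.7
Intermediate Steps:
q(p) = -15/p
(204 + q(54)) + 1240 = (204 - 15/54) + 1240 = (204 - 15*1/54) + 1240 = (204 - 5/18) + 1240 = 3667/18 + 1240 = 25987/18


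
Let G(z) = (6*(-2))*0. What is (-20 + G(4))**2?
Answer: 400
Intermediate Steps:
G(z) = 0 (G(z) = -12*0 = 0)
(-20 + G(4))**2 = (-20 + 0)**2 = (-20)**2 = 400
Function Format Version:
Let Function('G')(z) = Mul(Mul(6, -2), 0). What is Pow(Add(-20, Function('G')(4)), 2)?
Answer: 400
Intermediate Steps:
Function('G')(z) = 0 (Function('G')(z) = Mul(-12, 0) = 0)
Pow(Add(-20, Function('G')(4)), 2) = Pow(Add(-20, 0), 2) = Pow(-20, 2) = 400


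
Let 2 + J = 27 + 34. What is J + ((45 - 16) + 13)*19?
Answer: 857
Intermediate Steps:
J = 59 (J = -2 + (27 + 34) = -2 + 61 = 59)
J + ((45 - 16) + 13)*19 = 59 + ((45 - 16) + 13)*19 = 59 + (29 + 13)*19 = 59 + 42*19 = 59 + 798 = 857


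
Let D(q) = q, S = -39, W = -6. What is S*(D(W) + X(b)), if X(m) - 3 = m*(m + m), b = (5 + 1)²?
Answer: -100971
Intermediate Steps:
b = 36 (b = 6² = 36)
X(m) = 3 + 2*m² (X(m) = 3 + m*(m + m) = 3 + m*(2*m) = 3 + 2*m²)
S*(D(W) + X(b)) = -39*(-6 + (3 + 2*36²)) = -39*(-6 + (3 + 2*1296)) = -39*(-6 + (3 + 2592)) = -39*(-6 + 2595) = -39*2589 = -100971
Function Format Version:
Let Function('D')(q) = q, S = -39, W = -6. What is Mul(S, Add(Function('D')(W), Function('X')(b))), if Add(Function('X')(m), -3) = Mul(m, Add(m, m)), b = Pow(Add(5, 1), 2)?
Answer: -100971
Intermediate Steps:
b = 36 (b = Pow(6, 2) = 36)
Function('X')(m) = Add(3, Mul(2, Pow(m, 2))) (Function('X')(m) = Add(3, Mul(m, Add(m, m))) = Add(3, Mul(m, Mul(2, m))) = Add(3, Mul(2, Pow(m, 2))))
Mul(S, Add(Function('D')(W), Function('X')(b))) = Mul(-39, Add(-6, Add(3, Mul(2, Pow(36, 2))))) = Mul(-39, Add(-6, Add(3, Mul(2, 1296)))) = Mul(-39, Add(-6, Add(3, 2592))) = Mul(-39, Add(-6, 2595)) = Mul(-39, 2589) = -100971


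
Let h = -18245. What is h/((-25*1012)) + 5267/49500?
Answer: 471083/569250 ≈ 0.82755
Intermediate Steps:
h/((-25*1012)) + 5267/49500 = -18245/((-25*1012)) + 5267/49500 = -18245/(-25300) + 5267*(1/49500) = -18245*(-1/25300) + 5267/49500 = 3649/5060 + 5267/49500 = 471083/569250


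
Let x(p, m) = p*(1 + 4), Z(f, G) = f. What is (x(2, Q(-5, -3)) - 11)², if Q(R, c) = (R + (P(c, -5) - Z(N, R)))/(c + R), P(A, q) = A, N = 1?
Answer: 1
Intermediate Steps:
Q(R, c) = (-1 + R + c)/(R + c) (Q(R, c) = (R + (c - 1*1))/(c + R) = (R + (c - 1))/(R + c) = (R + (-1 + c))/(R + c) = (-1 + R + c)/(R + c))
x(p, m) = 5*p (x(p, m) = p*5 = 5*p)
(x(2, Q(-5, -3)) - 11)² = (5*2 - 11)² = (10 - 11)² = (-1)² = 1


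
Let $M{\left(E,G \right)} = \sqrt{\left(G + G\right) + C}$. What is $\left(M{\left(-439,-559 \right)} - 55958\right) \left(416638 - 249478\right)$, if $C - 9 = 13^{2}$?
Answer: $-9353939280 + 334320 i \sqrt{235} \approx -9.3539 \cdot 10^{9} + 5.125 \cdot 10^{6} i$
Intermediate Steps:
$C = 178$ ($C = 9 + 13^{2} = 9 + 169 = 178$)
$M{\left(E,G \right)} = \sqrt{178 + 2 G}$ ($M{\left(E,G \right)} = \sqrt{\left(G + G\right) + 178} = \sqrt{2 G + 178} = \sqrt{178 + 2 G}$)
$\left(M{\left(-439,-559 \right)} - 55958\right) \left(416638 - 249478\right) = \left(\sqrt{178 + 2 \left(-559\right)} - 55958\right) \left(416638 - 249478\right) = \left(\sqrt{178 - 1118} - 55958\right) 167160 = \left(\sqrt{-940} - 55958\right) 167160 = \left(2 i \sqrt{235} - 55958\right) 167160 = \left(-55958 + 2 i \sqrt{235}\right) 167160 = -9353939280 + 334320 i \sqrt{235}$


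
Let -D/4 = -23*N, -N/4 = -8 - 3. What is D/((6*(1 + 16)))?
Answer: 2024/51 ≈ 39.686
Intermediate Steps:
N = 44 (N = -4*(-8 - 3) = -4*(-11) = 44)
D = 4048 (D = -(-92)*44 = -4*(-1012) = 4048)
D/((6*(1 + 16))) = 4048/((6*(1 + 16))) = 4048/((6*17)) = 4048/102 = 4048*(1/102) = 2024/51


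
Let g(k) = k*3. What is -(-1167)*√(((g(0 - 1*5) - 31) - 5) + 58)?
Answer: 1167*√7 ≈ 3087.6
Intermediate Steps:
g(k) = 3*k
-(-1167)*√(((g(0 - 1*5) - 31) - 5) + 58) = -(-1167)*√(((3*(0 - 1*5) - 31) - 5) + 58) = -(-1167)*√(((3*(0 - 5) - 31) - 5) + 58) = -(-1167)*√(((3*(-5) - 31) - 5) + 58) = -(-1167)*√(((-15 - 31) - 5) + 58) = -(-1167)*√((-46 - 5) + 58) = -(-1167)*√(-51 + 58) = -(-1167)*√7 = 1167*√7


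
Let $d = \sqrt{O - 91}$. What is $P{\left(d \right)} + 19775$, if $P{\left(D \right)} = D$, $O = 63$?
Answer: $19775 + 2 i \sqrt{7} \approx 19775.0 + 5.2915 i$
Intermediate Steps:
$d = 2 i \sqrt{7}$ ($d = \sqrt{63 - 91} = \sqrt{-28} = 2 i \sqrt{7} \approx 5.2915 i$)
$P{\left(d \right)} + 19775 = 2 i \sqrt{7} + 19775 = 19775 + 2 i \sqrt{7}$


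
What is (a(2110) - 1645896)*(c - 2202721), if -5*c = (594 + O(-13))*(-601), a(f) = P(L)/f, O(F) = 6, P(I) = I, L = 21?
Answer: 7399237525233939/2110 ≈ 3.5067e+12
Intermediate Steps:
a(f) = 21/f
c = 72120 (c = -(594 + 6)*(-601)/5 = -120*(-601) = -⅕*(-360600) = 72120)
(a(2110) - 1645896)*(c - 2202721) = (21/2110 - 1645896)*(72120 - 2202721) = (21*(1/2110) - 1645896)*(-2130601) = (21/2110 - 1645896)*(-2130601) = -3472840539/2110*(-2130601) = 7399237525233939/2110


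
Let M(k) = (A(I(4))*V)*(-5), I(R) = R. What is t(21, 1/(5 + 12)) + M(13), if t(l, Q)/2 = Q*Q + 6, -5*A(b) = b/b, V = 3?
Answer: 4337/289 ≈ 15.007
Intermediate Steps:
A(b) = -⅕ (A(b) = -b/(5*b) = -⅕*1 = -⅕)
M(k) = 3 (M(k) = -⅕*3*(-5) = -⅗*(-5) = 3)
t(l, Q) = 12 + 2*Q² (t(l, Q) = 2*(Q*Q + 6) = 2*(Q² + 6) = 2*(6 + Q²) = 12 + 2*Q²)
t(21, 1/(5 + 12)) + M(13) = (12 + 2*(1/(5 + 12))²) + 3 = (12 + 2*(1/17)²) + 3 = (12 + 2*(1/289)) + 3 = (12 + 2/289) + 3 = 3470/289 + 3 = 4337/289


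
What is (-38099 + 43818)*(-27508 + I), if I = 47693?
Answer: 115438015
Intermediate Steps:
(-38099 + 43818)*(-27508 + I) = (-38099 + 43818)*(-27508 + 47693) = 5719*20185 = 115438015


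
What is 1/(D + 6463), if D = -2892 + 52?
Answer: 1/3623 ≈ 0.00027601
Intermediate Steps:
D = -2840
1/(D + 6463) = 1/(-2840 + 6463) = 1/3623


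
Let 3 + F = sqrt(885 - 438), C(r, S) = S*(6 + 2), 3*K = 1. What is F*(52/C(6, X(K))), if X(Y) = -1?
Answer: 39/2 - 13*sqrt(447)/2 ≈ -117.93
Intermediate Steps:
K = 1/3 (K = (1/3)*1 = 1/3 ≈ 0.33333)
C(r, S) = 8*S (C(r, S) = S*8 = 8*S)
F = -3 + sqrt(447) (F = -3 + sqrt(885 - 438) = -3 + sqrt(447) ≈ 18.142)
F*(52/C(6, X(K))) = (-3 + sqrt(447))*(52/((8*(-1)))) = (-3 + sqrt(447))*(52/(-8)) = (-3 + sqrt(447))*(52*(-1/8)) = (-3 + sqrt(447))*(-13/2) = 39/2 - 13*sqrt(447)/2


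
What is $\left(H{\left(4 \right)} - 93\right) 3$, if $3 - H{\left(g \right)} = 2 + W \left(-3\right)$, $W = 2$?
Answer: $-258$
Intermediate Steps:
$H{\left(g \right)} = 7$ ($H{\left(g \right)} = 3 - \left(2 + 2 \left(-3\right)\right) = 3 - \left(2 - 6\right) = 3 - -4 = 3 + 4 = 7$)
$\left(H{\left(4 \right)} - 93\right) 3 = \left(7 - 93\right) 3 = \left(-86\right) 3 = -258$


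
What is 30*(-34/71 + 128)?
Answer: 271620/71 ≈ 3825.6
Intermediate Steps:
30*(-34/71 + 128) = 30*(9054/71) = 271620/71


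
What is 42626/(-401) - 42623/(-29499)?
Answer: -1240332551/11829099 ≈ -104.85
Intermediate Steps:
42626/(-401) - 42623/(-29499) = 42626*(-1/401) - 42623*(-1/29499) = -42626/401 + 42623/29499 = -1240332551/11829099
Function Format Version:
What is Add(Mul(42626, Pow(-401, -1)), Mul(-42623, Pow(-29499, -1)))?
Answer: Rational(-1240332551, 11829099) ≈ -104.85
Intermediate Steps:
Add(Mul(42626, Pow(-401, -1)), Mul(-42623, Pow(-29499, -1))) = Add(Mul(42626, Rational(-1, 401)), Mul(-42623, Rational(-1, 29499))) = Add(Rational(-42626, 401), Rational(42623, 29499)) = Rational(-1240332551, 11829099)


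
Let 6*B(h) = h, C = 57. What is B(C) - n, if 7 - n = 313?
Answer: 631/2 ≈ 315.50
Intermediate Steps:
B(h) = h/6
n = -306 (n = 7 - 1*313 = 7 - 313 = -306)
B(C) - n = (1/6)*57 - 1*(-306) = 19/2 + 306 = 631/2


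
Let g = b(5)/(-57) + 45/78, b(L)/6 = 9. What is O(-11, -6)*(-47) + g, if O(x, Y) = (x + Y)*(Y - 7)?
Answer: -5131361/494 ≈ -10387.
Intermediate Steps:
b(L) = 54 (b(L) = 6*9 = 54)
O(x, Y) = (-7 + Y)*(Y + x) (O(x, Y) = (Y + x)*(-7 + Y) = (-7 + Y)*(Y + x))
g = -183/494 (g = 54/(-57) + 45/78 = 54*(-1/57) + 45*(1/78) = -18/19 + 15/26 = -183/494 ≈ -0.37045)
O(-11, -6)*(-47) + g = ((-6)**2 - 7*(-6) - 7*(-11) - 6*(-11))*(-47) - 183/494 = (36 + 42 + 77 + 66)*(-47) - 183/494 = 221*(-47) - 183/494 = -10387 - 183/494 = -5131361/494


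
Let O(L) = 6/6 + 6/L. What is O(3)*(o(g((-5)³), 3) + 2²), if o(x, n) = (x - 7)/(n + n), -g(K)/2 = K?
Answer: 267/2 ≈ 133.50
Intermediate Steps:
g(K) = -2*K
o(x, n) = (-7 + x)/(2*n) (o(x, n) = (-7 + x)/((2*n)) = (-7 + x)*(1/(2*n)) = (-7 + x)/(2*n))
O(L) = 1 + 6/L (O(L) = 6*(⅙) + 6/L = 1 + 6/L)
O(3)*(o(g((-5)³), 3) + 2²) = ((6 + 3)/3)*((½)*(-7 - 2*(-5)³)/3 + 2²) = ((⅓)*9)*((½)*(⅓)*(-7 - 2*(-125)) + 4) = 3*((½)*(⅓)*(-7 + 250) + 4) = 3*((½)*(⅓)*243 + 4) = 3*(81/2 + 4) = 3*(89/2) = 267/2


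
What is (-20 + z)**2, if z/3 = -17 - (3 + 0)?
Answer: 6400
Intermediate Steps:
z = -60 (z = 3*(-17 - (3 + 0)) = 3*(-17 - 1*3) = 3*(-17 - 3) = 3*(-20) = -60)
(-20 + z)**2 = (-20 - 60)**2 = (-80)**2 = 6400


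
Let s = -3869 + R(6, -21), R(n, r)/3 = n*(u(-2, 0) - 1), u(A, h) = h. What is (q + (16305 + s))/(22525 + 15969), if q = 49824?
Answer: 31121/19247 ≈ 1.6169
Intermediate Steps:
R(n, r) = -3*n (R(n, r) = 3*(n*(0 - 1)) = 3*(n*(-1)) = 3*(-n) = -3*n)
s = -3887 (s = -3869 - 3*6 = -3869 - 18 = -3887)
(q + (16305 + s))/(22525 + 15969) = (49824 + (16305 - 3887))/(22525 + 15969) = (49824 + 12418)/38494 = 62242*(1/38494) = 31121/19247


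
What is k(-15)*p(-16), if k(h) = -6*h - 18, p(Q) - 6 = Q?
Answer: -720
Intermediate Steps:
p(Q) = 6 + Q
k(h) = -18 - 6*h
k(-15)*p(-16) = (-18 - 6*(-15))*(6 - 16) = (-18 + 90)*(-10) = 72*(-10) = -720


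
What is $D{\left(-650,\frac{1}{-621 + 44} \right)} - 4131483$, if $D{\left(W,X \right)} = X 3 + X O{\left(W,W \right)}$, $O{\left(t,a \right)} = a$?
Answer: $- \frac{2383865044}{577} \approx -4.1315 \cdot 10^{6}$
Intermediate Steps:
$D{\left(W,X \right)} = 3 X + W X$ ($D{\left(W,X \right)} = X 3 + X W = 3 X + W X$)
$D{\left(-650,\frac{1}{-621 + 44} \right)} - 4131483 = \frac{3 - 650}{-621 + 44} - 4131483 = \frac{1}{-577} \left(-647\right) - 4131483 = \left(- \frac{1}{577}\right) \left(-647\right) - 4131483 = \frac{647}{577} - 4131483 = - \frac{2383865044}{577}$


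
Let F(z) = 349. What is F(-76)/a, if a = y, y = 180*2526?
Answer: 349/454680 ≈ 0.00076757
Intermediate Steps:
y = 454680
a = 454680
F(-76)/a = 349/454680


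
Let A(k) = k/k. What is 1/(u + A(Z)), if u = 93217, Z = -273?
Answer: 1/93218 ≈ 1.0728e-5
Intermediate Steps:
A(k) = 1
1/(u + A(Z)) = 1/(93217 + 1) = 1/93218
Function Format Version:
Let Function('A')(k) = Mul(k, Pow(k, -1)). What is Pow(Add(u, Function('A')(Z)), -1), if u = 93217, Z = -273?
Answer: Rational(1, 93218) ≈ 1.0728e-5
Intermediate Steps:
Function('A')(k) = 1
Pow(Add(u, Function('A')(Z)), -1) = Pow(Add(93217, 1), -1) = Pow(93218, -1) = Rational(1, 93218)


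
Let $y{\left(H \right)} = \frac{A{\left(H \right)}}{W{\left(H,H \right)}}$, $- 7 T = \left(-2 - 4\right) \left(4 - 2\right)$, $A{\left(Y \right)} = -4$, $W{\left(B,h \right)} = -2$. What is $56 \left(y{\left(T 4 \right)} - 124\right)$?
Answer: $-6832$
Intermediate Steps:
$T = \frac{12}{7}$ ($T = - \frac{\left(-2 - 4\right) \left(4 - 2\right)}{7} = - \frac{\left(-6\right) 2}{7} = \left(- \frac{1}{7}\right) \left(-12\right) = \frac{12}{7} \approx 1.7143$)
$y{\left(H \right)} = 2$ ($y{\left(H \right)} = - \frac{4}{-2} = \left(-4\right) \left(- \frac{1}{2}\right) = 2$)
$56 \left(y{\left(T 4 \right)} - 124\right) = 56 \left(2 - 124\right) = 56 \left(-122\right) = -6832$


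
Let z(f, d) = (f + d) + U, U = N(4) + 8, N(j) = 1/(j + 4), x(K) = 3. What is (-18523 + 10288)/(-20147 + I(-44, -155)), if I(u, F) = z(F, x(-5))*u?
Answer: 90/151 ≈ 0.59603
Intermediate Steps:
N(j) = 1/(4 + j)
U = 65/8 (U = 1/(4 + 4) + 8 = 1/8 + 8 = ⅛ + 8 = 65/8 ≈ 8.1250)
z(f, d) = 65/8 + d + f (z(f, d) = (f + d) + 65/8 = (d + f) + 65/8 = 65/8 + d + f)
I(u, F) = u*(89/8 + F) (I(u, F) = (65/8 + 3 + F)*u = (89/8 + F)*u = u*(89/8 + F))
(-18523 + 10288)/(-20147 + I(-44, -155)) = (-18523 + 10288)/(-20147 + (⅛)*(-44)*(89 + 8*(-155))) = -8235/(-20147 + (⅛)*(-44)*(89 - 1240)) = -8235/(-20147 + (⅛)*(-44)*(-1151)) = -8235/(-20147 + 12661/2) = -8235/(-27633/2) = -8235*(-2/27633) = 90/151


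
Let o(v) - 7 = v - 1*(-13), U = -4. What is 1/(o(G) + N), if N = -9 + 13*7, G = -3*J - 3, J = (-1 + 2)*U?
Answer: 1/111 ≈ 0.0090090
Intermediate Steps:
J = -4 (J = (-1 + 2)*(-4) = 1*(-4) = -4)
G = 9 (G = -3*(-4) - 3 = 12 - 3 = 9)
o(v) = 20 + v (o(v) = 7 + (v - 1*(-13)) = 7 + (v + 13) = 7 + (13 + v) = 20 + v)
N = 82 (N = -9 + 91 = 82)
1/(o(G) + N) = 1/((20 + 9) + 82) = 1/(29 + 82) = 1/111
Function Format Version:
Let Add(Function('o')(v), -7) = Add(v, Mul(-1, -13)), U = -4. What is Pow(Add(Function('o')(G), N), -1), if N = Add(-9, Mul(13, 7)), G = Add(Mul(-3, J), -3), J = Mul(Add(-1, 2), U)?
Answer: Rational(1, 111) ≈ 0.0090090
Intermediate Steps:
J = -4 (J = Mul(Add(-1, 2), -4) = Mul(1, -4) = -4)
G = 9 (G = Add(Mul(-3, -4), -3) = Add(12, -3) = 9)
Function('o')(v) = Add(20, v) (Function('o')(v) = Add(7, Add(v, Mul(-1, -13))) = Add(7, Add(v, 13)) = Add(7, Add(13, v)) = Add(20, v))
N = 82 (N = Add(-9, 91) = 82)
Pow(Add(Function('o')(G), N), -1) = Pow(Add(Add(20, 9), 82), -1) = Pow(Add(29, 82), -1) = Pow(111, -1) = Rational(1, 111)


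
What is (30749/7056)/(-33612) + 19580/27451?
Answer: 4642871514961/6510451332672 ≈ 0.71314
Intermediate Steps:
(30749/7056)/(-33612) + 19580/27451 = (30749*(1/7056))*(-1/33612) + 19580*(1/27451) = (30749/7056)*(-1/33612) + 19580/27451 = -30749/237166272 + 19580/27451 = 4642871514961/6510451332672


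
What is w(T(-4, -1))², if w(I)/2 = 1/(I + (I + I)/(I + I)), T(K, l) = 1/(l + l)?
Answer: 16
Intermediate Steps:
T(K, l) = 1/(2*l)
w(I) = 2/(1 + I) (w(I) = 2/(I + (I + I)/(I + I)) = 2/(I + (2*I)/((2*I))) = 2/(I + (2*I)*(1/(2*I))) = 2/(I + 1) = 2/(1 + I))
w(T(-4, -1))² = (2/(1 + (½)/(-1)))² = (2/(1 + (½)*(-1)))² = (2/(1 - ½))² = (2/(½))² = (2*2)² = 4² = 16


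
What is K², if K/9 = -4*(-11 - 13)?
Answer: 746496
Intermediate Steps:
K = 864 (K = 9*(-4*(-11 - 13)) = 9*(-4*(-24)) = 9*96 = 864)
K² = 864² = 746496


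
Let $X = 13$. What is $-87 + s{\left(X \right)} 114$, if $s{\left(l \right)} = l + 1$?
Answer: $1509$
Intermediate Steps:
$s{\left(l \right)} = 1 + l$
$-87 + s{\left(X \right)} 114 = -87 + \left(1 + 13\right) 114 = -87 + 14 \cdot 114 = -87 + 1596 = 1509$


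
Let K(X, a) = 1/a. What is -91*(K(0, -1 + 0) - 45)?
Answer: 4186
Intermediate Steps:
-91*(K(0, -1 + 0) - 45) = -91*(1/(-1 + 0) - 45) = -91*(1/(-1) - 45) = -91*(-1 - 45) = -91*(-46) = 4186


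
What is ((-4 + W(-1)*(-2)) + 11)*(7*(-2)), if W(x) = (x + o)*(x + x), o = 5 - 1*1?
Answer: -266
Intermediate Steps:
o = 4 (o = 5 - 1 = 4)
W(x) = 2*x*(4 + x) (W(x) = (x + 4)*(x + x) = (4 + x)*(2*x) = 2*x*(4 + x))
((-4 + W(-1)*(-2)) + 11)*(7*(-2)) = ((-4 + (2*(-1)*(4 - 1))*(-2)) + 11)*(7*(-2)) = ((-4 + (2*(-1)*3)*(-2)) + 11)*(-14) = ((-4 - 6*(-2)) + 11)*(-14) = ((-4 + 12) + 11)*(-14) = (8 + 11)*(-14) = 19*(-14) = -266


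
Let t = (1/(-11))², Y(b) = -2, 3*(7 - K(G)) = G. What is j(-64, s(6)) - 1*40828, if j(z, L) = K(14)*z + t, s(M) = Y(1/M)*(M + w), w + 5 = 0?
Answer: -14874769/363 ≈ -40977.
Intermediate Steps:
w = -5 (w = -5 + 0 = -5)
K(G) = 7 - G/3
t = 1/121 (t = (-1/11)² = 1/121 ≈ 0.0082645)
s(M) = 10 - 2*M (s(M) = -2*(M - 5) = -2*(-5 + M) = 10 - 2*M)
j(z, L) = 1/121 + 7*z/3 (j(z, L) = (7 - ⅓*14)*z + 1/121 = (7 - 14/3)*z + 1/121 = 7*z/3 + 1/121 = 1/121 + 7*z/3)
j(-64, s(6)) - 1*40828 = (1/121 + (7/3)*(-64)) - 1*40828 = (1/121 - 448/3) - 40828 = -54205/363 - 40828 = -14874769/363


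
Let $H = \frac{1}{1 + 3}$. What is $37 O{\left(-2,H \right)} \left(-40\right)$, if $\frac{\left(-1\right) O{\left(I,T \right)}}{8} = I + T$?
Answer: $-20720$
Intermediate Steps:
$H = \frac{1}{4} \approx 0.25$
$O{\left(I,T \right)} = - 8 I - 8 T$ ($O{\left(I,T \right)} = - 8 \left(I + T\right) = - 8 I - 8 T$)
$37 O{\left(-2,H \right)} \left(-40\right) = 37 \left(\left(-8\right) \left(-2\right) - 2\right) \left(-40\right) = 37 \left(16 - 2\right) \left(-40\right) = 37 \cdot 14 \left(-40\right) = 518 \left(-40\right) = -20720$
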